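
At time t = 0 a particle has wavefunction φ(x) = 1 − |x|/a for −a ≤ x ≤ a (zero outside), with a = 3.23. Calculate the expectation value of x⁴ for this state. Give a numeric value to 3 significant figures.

⟨x⁴⟩ = ∫ x⁴·|φ|² dx / ∫|φ|² dx (integrals over the domain).
φ is even, so ∫ over [−a, a] = 2∫₀ᵃ with φ = 1 − x/a there: ∫₀ᵃ (1 − x/a)² dx = a/3, ∫₀ᵃ x²(1 − x/a)² dx = a³/30, ∫₀ᵃ x⁴(1 − x/a)² dx = a⁵/105.
State is unnormalized: ∫|φ|² dx = 2.1533, and ∫φ*·x⁴·φ dx = 6.6966, so ⟨x⁴⟩ = 6.6966 / 2.1533.
⟨x⁴⟩ = 3.1099.

3.11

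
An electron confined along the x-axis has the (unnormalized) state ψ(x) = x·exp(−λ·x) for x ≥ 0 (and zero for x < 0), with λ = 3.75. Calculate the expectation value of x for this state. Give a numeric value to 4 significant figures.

⟨x⟩ = ∫ x·|ψ|² dx / ∫|ψ|² dx (integrals over the domain).
Every integrand reduces to terms xʲ·e^(−2λx) on [0, ∞); use ∫₀^∞ xʲ·e^(−2λx) dx = j!/(2λ)^(j+1).
State is unnormalized: ∫|ψ|² dx = 0.0047407, and ∫ψ*·x·ψ dx = 0.0018963, so ⟨x⟩ = 0.0018963 / 0.0047407.
⟨x⟩ = 0.40000.

0.4000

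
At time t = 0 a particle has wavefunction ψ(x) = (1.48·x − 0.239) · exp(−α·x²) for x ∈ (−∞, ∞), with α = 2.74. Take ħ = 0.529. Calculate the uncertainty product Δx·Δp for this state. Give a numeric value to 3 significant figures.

0.577

Δx = √(⟨x²⟩−⟨x⟩²), Δp = √(⟨p²⟩−⟨p⟩²).
Expand each integrand as polynomial × e^(−2αx²) and use ∫x^(2j)·e^(−2αx²) dx = (2j−1)!!/(4α)^j · √(π/(2α)), odd powers → 0; here √(π/(2α)) = 0.75715. Differentiate with the product rule, d/dx e^(−αx²) = −2αx·e^(−αx²).
Normalization: ∫|ψ|² dx = 0.19457.
⟨x⟩ = -0.25118, ⟨x²⟩ = 0.23316 ⇒ Δx = 0.41239.
⟨p⟩ = 0.0000, ⟨p²⟩ = 1.9594 ⇒ Δp = 1.3998.
Δx·Δp = 0.57726.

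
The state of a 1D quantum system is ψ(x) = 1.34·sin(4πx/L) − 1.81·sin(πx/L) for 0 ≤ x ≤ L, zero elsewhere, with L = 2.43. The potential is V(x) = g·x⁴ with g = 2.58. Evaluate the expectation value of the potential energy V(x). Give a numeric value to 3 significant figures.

15.1

⟨V⟩ = ∫ V(x)·|ψ|² dx / ∫|ψ|² dx.
On 0 ≤ x ≤ L (j ≠ l): ∫sin²(jπx/L) dx = L/2, ∫sin(jπx/L)·sin(lπx/L) dx = 0; diagonal moments ∫x·sin²(jπx/L) dx = L²/4, ∫x²·sin²(jπx/L) dx = L³·(1/6 − 1/(4j²π²)); cross terms ∫x·sin(jπx/L)·sin(lπx/L) dx = 0 for j + l even and −4jlL²/(π²(j² − l²)²) for j + l odd, ∫x²·sin(jπx/L)·sin(lπx/L) dx = (−1)^(j+l)·4jlL³/(π²(j² − l²)²); higher powers the same way via product-to-sum and parts.
State is unnormalized: ∫|ψ|² dx = 6.1621, and ∫ψ*·V(x)·ψ dx = 92.746, so ⟨V⟩ = 92.746 / 6.1621.
⟨V⟩ = 15.051.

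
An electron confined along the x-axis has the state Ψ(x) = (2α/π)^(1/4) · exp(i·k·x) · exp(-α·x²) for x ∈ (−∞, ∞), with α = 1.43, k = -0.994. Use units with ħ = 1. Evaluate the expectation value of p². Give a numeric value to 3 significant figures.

2.42

p² Ψ = −ħ² d²Ψ/dx²; ⟨p²⟩ = −ħ² ∫ Ψ*·Ψ'' dx.
Gaussian moments: ∫x^(2j)·e^(−2αx²) dx = (2j−1)!!/(4α)^j · √(π/(2α)), odd powers integrate to 0; here √(π/(2α)) = 1.0481. Derivatives: Ψ′ = (ik − 2αx)·Ψ, Ψ″ = ((ik − 2αx)² − 2α)·Ψ; the odd-in-x pieces drop out.
⟨p²⟩ = 2.4180.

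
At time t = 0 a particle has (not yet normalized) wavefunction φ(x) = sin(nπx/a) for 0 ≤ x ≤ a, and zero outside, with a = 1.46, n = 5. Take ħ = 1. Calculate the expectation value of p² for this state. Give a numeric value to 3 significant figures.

p² φ = −ħ² d²φ/dx²; ⟨p²⟩ = −ħ² ∫ φ*·φ'' dx / ∫|φ|² dx.
d/dx sin(nπx/a) = (nπ/a)·cos(nπx/a) and d²/dx² sin(nπx/a) = −(nπ/a)²·sin(nπx/a); on 0 ≤ x ≤ a, ∫sin²(nπx/a) dx = a/2 and ∫sin(nπx/a)·cos(nπx/a) dx = 0.
State is unnormalized: ∫|φ|² dx = 0.73000, and ∫φ*·(−ħ² φ'') dx = 84.500, so ⟨p²⟩ = 84.500 / 0.73000.
⟨p²⟩ = 115.75.

116.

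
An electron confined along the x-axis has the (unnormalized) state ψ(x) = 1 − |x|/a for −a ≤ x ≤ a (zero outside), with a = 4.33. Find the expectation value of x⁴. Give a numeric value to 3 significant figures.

⟨x⁴⟩ = ∫ x⁴·|ψ|² dx / ∫|ψ|² dx (integrals over the domain).
ψ is even, so ∫ over [−a, a] = 2∫₀ᵃ with ψ = 1 − x/a there: ∫₀ᵃ (1 − x/a)² dx = a/3, ∫₀ᵃ x²(1 − x/a)² dx = a³/30, ∫₀ᵃ x⁴(1 − x/a)² dx = a⁵/105.
State is unnormalized: ∫|ψ|² dx = 2.8867, and ∫ψ*·x⁴·ψ dx = 28.992, so ⟨x⁴⟩ = 28.992 / 2.8867.
⟨x⁴⟩ = 10.043.

10.0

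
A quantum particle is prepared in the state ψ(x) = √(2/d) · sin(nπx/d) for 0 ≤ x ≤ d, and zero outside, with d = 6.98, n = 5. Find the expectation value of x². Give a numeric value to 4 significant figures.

16.14

⟨x²⟩ = ∫ x²·|ψ|² dx (integrals over the domain).
With sin²θ = (1 − cos2θ)/2 on 0 ≤ x ≤ d: ∫sin²(nπx/d) dx = d/2, ∫x·sin²(nπx/d) dx = d²/4, ∫x²·sin²(nπx/d) dx = d³·(1/6 − 1/(4n²π²)); higher powers xᵏ the same way, integrating xᵏ·cos(2nπx/d) by parts.
⟨x²⟩ = 16.141.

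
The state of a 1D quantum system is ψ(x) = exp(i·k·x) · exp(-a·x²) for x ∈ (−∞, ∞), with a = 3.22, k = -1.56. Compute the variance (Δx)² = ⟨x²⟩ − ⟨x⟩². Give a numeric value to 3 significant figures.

0.0776

Compute ⟨x⟩ and ⟨x²⟩ separately, then (Δx)² = ⟨x²⟩ − ⟨x⟩².
Gaussian moments: ∫x^(2j)·e^(−2ax²) dx = (2j−1)!!/(4a)^j · √(π/(2a)), odd powers integrate to 0; here √(π/(2a)) = 0.69844.
Normalization: ∫|ψ|² dx = 0.69844.
⟨x⟩ = 0.0000 and ⟨x²⟩ = 0.077640.
(Δx)² = 0.077640 − (0.0000)² = 0.077640.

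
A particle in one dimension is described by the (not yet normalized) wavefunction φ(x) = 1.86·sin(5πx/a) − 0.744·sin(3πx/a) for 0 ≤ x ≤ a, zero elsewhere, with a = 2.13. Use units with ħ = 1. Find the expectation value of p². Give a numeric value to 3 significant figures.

p² φ = −ħ² d²φ/dx²; ⟨p²⟩ = −ħ² ∫ φ*·φ'' dx / ∫|φ|² dx.
d²/dx² sin(jπx/a) = −(jπ/a)²·sin(jπx/a); on 0 ≤ x ≤ a, ∫sin²(jπx/a) dx = a/2 and ∫sin(jπx/a)·sin(lπx/a) dx = 0 for j ≠ l, so only diagonal terms survive in ∫|φ|² and ∫φ·φ″; ∫φ·φ′ dx = [φ²/2] between the walls = 0.
State is unnormalized: ∫|φ|² dx = 4.2740, and ∫φ*·(−ħ² φ'') dx = 211.92, so ⟨p²⟩ = 211.92 / 4.2740.
⟨p²⟩ = 49.584.

49.6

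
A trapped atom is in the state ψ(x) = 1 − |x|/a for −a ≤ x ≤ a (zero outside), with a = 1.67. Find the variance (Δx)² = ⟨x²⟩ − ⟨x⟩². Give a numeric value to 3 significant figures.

0.279

Compute ⟨x⟩ and ⟨x²⟩ separately, then (Δx)² = ⟨x²⟩ − ⟨x⟩².
ψ is even, so ∫ over [−a, a] = 2∫₀ᵃ with ψ = 1 − x/a there: ∫₀ᵃ (1 − x/a)² dx = a/3, ∫₀ᵃ x²(1 − x/a)² dx = a³/30, ∫₀ᵃ x⁴(1 − x/a)² dx = a⁵/105.
Normalization: ∫|ψ|² dx = 1.1133.
⟨x⟩ = 0.0000 and ⟨x²⟩ = 0.27889.
(Δx)² = 0.27889 − (0.0000)² = 0.27889.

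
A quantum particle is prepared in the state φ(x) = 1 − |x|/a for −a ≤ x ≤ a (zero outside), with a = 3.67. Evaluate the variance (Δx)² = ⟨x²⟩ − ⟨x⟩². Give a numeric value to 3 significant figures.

1.35

Compute ⟨x⟩ and ⟨x²⟩ separately, then (Δx)² = ⟨x²⟩ − ⟨x⟩².
φ is even, so ∫ over [−a, a] = 2∫₀ᵃ with φ = 1 − x/a there: ∫₀ᵃ (1 − x/a)² dx = a/3, ∫₀ᵃ x²(1 − x/a)² dx = a³/30, ∫₀ᵃ x⁴(1 − x/a)² dx = a⁵/105.
Normalization: ∫|φ|² dx = 2.4467.
⟨x⟩ = 0.0000 and ⟨x²⟩ = 1.3469.
(Δx)² = 1.3469 − (0.0000)² = 1.3469.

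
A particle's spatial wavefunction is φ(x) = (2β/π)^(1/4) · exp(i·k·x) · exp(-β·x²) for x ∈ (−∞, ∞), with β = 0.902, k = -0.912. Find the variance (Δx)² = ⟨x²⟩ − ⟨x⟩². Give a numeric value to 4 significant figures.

0.2772

Compute ⟨x⟩ and ⟨x²⟩ separately, then (Δx)² = ⟨x²⟩ − ⟨x⟩².
Gaussian moments: ∫x^(2j)·e^(−2βx²) dx = (2j−1)!!/(4β)^j · √(π/(2β)), odd powers integrate to 0; here √(π/(2β)) = 1.3196.
⟨x⟩ = 0.0000 and ⟨x²⟩ = 0.27716.
(Δx)² = 0.27716 − (0.0000)² = 0.27716.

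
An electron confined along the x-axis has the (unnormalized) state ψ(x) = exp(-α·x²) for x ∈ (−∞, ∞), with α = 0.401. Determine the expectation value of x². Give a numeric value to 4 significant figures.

0.6234

⟨x²⟩ = ∫ x²·|ψ|² dx / ∫|ψ|² dx (integrals over the domain).
Gaussian moments: ∫x^(2j)·e^(−2αx²) dx = (2j−1)!!/(4α)^j · √(π/(2α)), odd powers integrate to 0; here √(π/(2α)) = 1.9792.
State is unnormalized: ∫|ψ|² dx = 1.9792, and ∫ψ*·x²·ψ dx = 1.2339, so ⟨x²⟩ = 1.2339 / 1.9792.
⟨x²⟩ = 0.62344.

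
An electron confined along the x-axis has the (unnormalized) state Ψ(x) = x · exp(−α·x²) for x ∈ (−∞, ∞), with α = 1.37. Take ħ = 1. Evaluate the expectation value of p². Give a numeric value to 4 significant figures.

4.110

p² Ψ = −ħ² d²Ψ/dx²; ⟨p²⟩ = −ħ² ∫ Ψ*·Ψ'' dx / ∫|Ψ|² dx.
Expand each integrand as polynomial × e^(−2αx²) and use ∫x^(2j)·e^(−2αx²) dx = (2j−1)!!/(4α)^j · √(π/(2α)), odd powers → 0; here √(π/(2α)) = 1.0708. Differentiate with the product rule, d/dx e^(−αx²) = −2αx·e^(−αx²).
State is unnormalized: ∫|Ψ|² dx = 0.19540, and ∫Ψ*·(−ħ² Ψ'') dx = 0.80308, so ⟨p²⟩ = 0.80308 / 0.19540.
⟨p²⟩ = 4.1100.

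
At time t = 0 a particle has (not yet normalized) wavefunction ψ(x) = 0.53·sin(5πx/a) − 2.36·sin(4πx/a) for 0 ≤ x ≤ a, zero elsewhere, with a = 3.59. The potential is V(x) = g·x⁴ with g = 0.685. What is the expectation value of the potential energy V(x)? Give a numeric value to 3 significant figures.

29.5

⟨V⟩ = ∫ V(x)·|ψ|² dx / ∫|ψ|² dx.
On 0 ≤ x ≤ a (j ≠ l): ∫sin²(jπx/a) dx = a/2, ∫sin(jπx/a)·sin(lπx/a) dx = 0; diagonal moments ∫x·sin²(jπx/a) dx = a²/4, ∫x²·sin²(jπx/a) dx = a³·(1/6 − 1/(4j²π²)); cross terms ∫x·sin(jπx/a)·sin(lπx/a) dx = 0 for j + l even and −4jla²/(π²(j² − l²)²) for j + l odd, ∫x²·sin(jπx/a)·sin(lπx/a) dx = (−1)^(j+l)·4jla³/(π²(j² − l²)²); higher powers the same way via product-to-sum and parts.
State is unnormalized: ∫|ψ|² dx = 10.502, and ∫ψ*·V(x)·ψ dx = 310.26, so ⟨V⟩ = 310.26 / 10.502.
⟨V⟩ = 29.544.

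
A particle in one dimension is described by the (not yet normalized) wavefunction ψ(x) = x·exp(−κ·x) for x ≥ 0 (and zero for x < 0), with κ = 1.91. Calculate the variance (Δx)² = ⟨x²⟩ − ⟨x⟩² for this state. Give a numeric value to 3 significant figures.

Compute ⟨x⟩ and ⟨x²⟩ separately, then (Δx)² = ⟨x²⟩ − ⟨x⟩².
Every integrand reduces to terms xʲ·e^(−2κx) on [0, ∞); use ∫₀^∞ xʲ·e^(−2κx) dx = j!/(2κ)^(j+1).
Normalization: ∫|ψ|² dx = 0.035879.
⟨x⟩ = 0.78534 and ⟨x²⟩ = 0.82235.
(Δx)² = 0.82235 − (0.78534)² = 0.20559.

0.206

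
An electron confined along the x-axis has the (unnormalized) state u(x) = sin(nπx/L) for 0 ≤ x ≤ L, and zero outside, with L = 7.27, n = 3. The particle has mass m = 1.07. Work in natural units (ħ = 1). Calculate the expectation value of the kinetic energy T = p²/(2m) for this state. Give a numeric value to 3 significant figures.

T = −(ħ²/2m) d²/dx², so ⟨T⟩ = −(ħ²/2m) ∫ u*·u'' dx / ∫|u|² dx; with m = 1.07.
d/dx sin(nπx/L) = (nπ/L)·cos(nπx/L) and d²/dx² sin(nπx/L) = −(nπ/L)²·sin(nπx/L); on 0 ≤ x ≤ L, ∫sin²(nπx/L) dx = L/2 and ∫sin(nπx/L)·cos(nπx/L) dx = 0.
State is unnormalized: ∫|u|² dx = 3.6350, and ∫u*·(−ħ²/2m · u'') dx = 2.8547, so ⟨T⟩ = 2.8547 / 3.6350.
⟨T⟩ = 0.78534.

0.785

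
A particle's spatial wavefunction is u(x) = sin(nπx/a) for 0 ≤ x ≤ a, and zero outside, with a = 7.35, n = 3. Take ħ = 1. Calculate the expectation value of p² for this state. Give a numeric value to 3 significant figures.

p² u = −ħ² d²u/dx²; ⟨p²⟩ = −ħ² ∫ u*·u'' dx / ∫|u|² dx.
d/dx sin(nπx/a) = (nπ/a)·cos(nπx/a) and d²/dx² sin(nπx/a) = −(nπ/a)²·sin(nπx/a); on 0 ≤ x ≤ a, ∫sin²(nπx/a) dx = a/2 and ∫sin(nπx/a)·cos(nπx/a) dx = 0.
State is unnormalized: ∫|u|² dx = 3.6750, and ∫u*·(−ħ² u'') dx = 6.0426, so ⟨p²⟩ = 6.0426 / 3.6750.
⟨p²⟩ = 1.6442.

1.64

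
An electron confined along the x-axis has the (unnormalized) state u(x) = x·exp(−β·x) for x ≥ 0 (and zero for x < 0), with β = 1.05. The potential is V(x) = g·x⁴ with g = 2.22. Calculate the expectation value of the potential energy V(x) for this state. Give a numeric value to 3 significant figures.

41.1

⟨V⟩ = ∫ V(x)·|u|² dx / ∫|u|² dx.
Every integrand reduces to terms xʲ·e^(−2βx) on [0, ∞); use ∫₀^∞ xʲ·e^(−2βx) dx = j!/(2β)^(j+1).
State is unnormalized: ∫|u|² dx = 0.21596, and ∫u*·V(x)·u dx = 8.8746, so ⟨V⟩ = 8.8746 / 0.21596.
⟨V⟩ = 41.094.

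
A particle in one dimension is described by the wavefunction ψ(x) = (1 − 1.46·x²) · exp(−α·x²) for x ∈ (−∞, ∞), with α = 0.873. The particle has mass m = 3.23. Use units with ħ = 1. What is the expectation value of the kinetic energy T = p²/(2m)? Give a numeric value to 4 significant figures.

0.6008

T = −(ħ²/2m) d²/dx², so ⟨T⟩ = −(ħ²/2m) ∫ ψ*·ψ'' dx / ∫|ψ|² dx; with m = 3.23.
Expand each integrand as polynomial × e^(−2αx²) and use ∫x^(2j)·e^(−2αx²) dx = (2j−1)!!/(4α)^j · √(π/(2α)), odd powers → 0; here √(π/(2α)) = 1.3414. Differentiate with the product rule, d/dx e^(−αx²) = −2αx·e^(−αx²).
State is unnormalized: ∫|ψ|² dx = 0.92317, and ∫ψ*·(−ħ²/2m · ψ'') dx = 0.55467, so ⟨T⟩ = 0.55467 / 0.92317.
⟨T⟩ = 0.60083.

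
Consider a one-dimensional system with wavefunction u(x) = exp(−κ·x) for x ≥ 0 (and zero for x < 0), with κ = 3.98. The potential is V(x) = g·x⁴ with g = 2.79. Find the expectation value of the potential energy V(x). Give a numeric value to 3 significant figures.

0.0167

⟨V⟩ = ∫ V(x)·|u|² dx / ∫|u|² dx.
Every integrand reduces to terms xʲ·e^(−2κx) on [0, ∞); use ∫₀^∞ xʲ·e^(−2κx) dx = j!/(2κ)^(j+1).
State is unnormalized: ∫|u|² dx = 0.12563, and ∫u*·V(x)·u dx = 0.0020953, so ⟨V⟩ = 0.0020953 / 0.12563.
⟨V⟩ = 0.016679.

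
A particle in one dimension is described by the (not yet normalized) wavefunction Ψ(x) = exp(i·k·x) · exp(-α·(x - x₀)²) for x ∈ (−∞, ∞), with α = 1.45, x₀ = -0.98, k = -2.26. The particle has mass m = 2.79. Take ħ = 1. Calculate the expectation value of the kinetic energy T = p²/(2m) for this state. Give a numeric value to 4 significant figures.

T = −(ħ²/2m) d²/dx², so ⟨T⟩ = −(ħ²/2m) ∫ Ψ*·Ψ'' dx / ∫|Ψ|² dx; with m = 2.79.
Gaussian moments (u = x − x₀): ∫u^(2j)·e^(−2αu²) du = (2j−1)!!/(4α)^j · √(π/(2α)), odd powers integrate to 0; here √(π/(2α)) = 1.0408. Derivatives: Ψ′ = (ik − 2αu)·Ψ, Ψ″ = ((ik − 2αu)² − 2α)·Ψ; the odd-in-u pieces drop out.
State is unnormalized: ∫|Ψ|² dx = 1.0408, and ∫Ψ*·(−ħ²/2m · Ψ'') dx = 1.2232, so ⟨T⟩ = 1.2232 / 1.0408.
⟨T⟩ = 1.1752.

1.175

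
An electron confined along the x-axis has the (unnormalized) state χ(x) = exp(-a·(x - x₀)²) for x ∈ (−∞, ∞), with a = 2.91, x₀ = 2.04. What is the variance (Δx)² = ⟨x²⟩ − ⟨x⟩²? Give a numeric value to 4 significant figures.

Compute ⟨x⟩ and ⟨x²⟩ separately, then (Δx)² = ⟨x²⟩ − ⟨x⟩².
Gaussian moments (u = x − x₀): ∫u^(2j)·e^(−2au²) du = (2j−1)!!/(4a)^j · √(π/(2a)), odd powers integrate to 0; here √(π/(2a)) = 0.73471.
Normalization: ∫|χ|² dx = 0.73471.
⟨x⟩ = 2.0400 and ⟨x²⟩ = 4.2475.
(Δx)² = 4.2475 − (2.0400)² = 0.085911.

0.08591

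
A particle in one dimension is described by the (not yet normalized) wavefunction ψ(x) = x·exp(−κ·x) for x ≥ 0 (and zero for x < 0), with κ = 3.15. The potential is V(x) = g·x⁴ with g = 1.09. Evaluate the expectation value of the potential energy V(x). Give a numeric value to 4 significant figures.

0.2491

⟨V⟩ = ∫ V(x)·|ψ|² dx / ∫|ψ|² dx.
Every integrand reduces to terms xʲ·e^(−2κx) on [0, ∞); use ∫₀^∞ xʲ·e^(−2κx) dx = j!/(2κ)^(j+1).
State is unnormalized: ∫|ψ|² dx = 0.0079985, and ∫ψ*·V(x)·ψ dx = 0.0019924, so ⟨V⟩ = 0.0019924 / 0.0079985.
⟨V⟩ = 0.24910.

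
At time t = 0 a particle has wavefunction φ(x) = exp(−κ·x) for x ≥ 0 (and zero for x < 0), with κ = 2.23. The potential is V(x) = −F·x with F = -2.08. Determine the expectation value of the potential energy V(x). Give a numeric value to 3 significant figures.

0.466

⟨V⟩ = ∫ V(x)·|φ|² dx / ∫|φ|² dx.
Every integrand reduces to terms xʲ·e^(−2κx) on [0, ∞); use ∫₀^∞ xʲ·e^(−2κx) dx = j!/(2κ)^(j+1).
State is unnormalized: ∫|φ|² dx = 0.22422, and ∫φ*·V(x)·φ dx = 0.10457, so ⟨V⟩ = 0.10457 / 0.22422.
⟨V⟩ = 0.46637.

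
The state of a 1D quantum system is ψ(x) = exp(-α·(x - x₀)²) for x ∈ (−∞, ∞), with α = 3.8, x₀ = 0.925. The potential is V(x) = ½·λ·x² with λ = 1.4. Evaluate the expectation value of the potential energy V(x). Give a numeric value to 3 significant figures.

⟨V⟩ = ∫ V(x)·|ψ|² dx / ∫|ψ|² dx.
Gaussian moments (u = x − x₀): ∫u^(2j)·e^(−2αu²) du = (2j−1)!!/(4α)^j · √(π/(2α)), odd powers integrate to 0; here √(π/(2α)) = 0.64294.
State is unnormalized: ∫|ψ|² dx = 0.64294, and ∫ψ*·V(x)·ψ dx = 0.41469, so ⟨V⟩ = 0.41469 / 0.64294.
⟨V⟩ = 0.64499.

0.645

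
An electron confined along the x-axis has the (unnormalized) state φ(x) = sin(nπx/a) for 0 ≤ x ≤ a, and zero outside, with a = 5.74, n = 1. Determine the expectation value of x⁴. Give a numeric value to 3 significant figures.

124.

⟨x⁴⟩ = ∫ x⁴·|φ|² dx / ∫|φ|² dx (integrals over the domain).
With sin²θ = (1 − cos2θ)/2 on 0 ≤ x ≤ a: ∫sin²(nπx/a) dx = a/2, ∫x·sin²(nπx/a) dx = a²/4, ∫x²·sin²(nπx/a) dx = a³·(1/6 − 1/(4n²π²)); higher powers xᵏ the same way, integrating xᵏ·cos(2nπx/a) by parts.
State is unnormalized: ∫|φ|² dx = 2.8700, and ∫φ*·x⁴·φ dx = 355.41, so ⟨x⁴⟩ = 355.41 / 2.8700.
⟨x⁴⟩ = 123.84.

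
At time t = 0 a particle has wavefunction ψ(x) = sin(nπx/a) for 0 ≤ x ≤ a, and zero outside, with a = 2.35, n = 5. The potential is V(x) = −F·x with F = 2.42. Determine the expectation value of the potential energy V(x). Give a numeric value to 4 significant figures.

-2.844

⟨V⟩ = ∫ V(x)·|ψ|² dx / ∫|ψ|² dx.
With sin²θ = (1 − cos2θ)/2 on 0 ≤ x ≤ a: ∫sin²(nπx/a) dx = a/2, ∫x·sin²(nπx/a) dx = a²/4, ∫x²·sin²(nπx/a) dx = a³·(1/6 − 1/(4n²π²)); higher powers xᵏ the same way, integrating xᵏ·cos(2nπx/a) by parts.
State is unnormalized: ∫|ψ|² dx = 1.1750, and ∫ψ*·V(x)·ψ dx = -3.3411, so ⟨V⟩ = -3.3411 / 1.1750.
⟨V⟩ = -2.8435.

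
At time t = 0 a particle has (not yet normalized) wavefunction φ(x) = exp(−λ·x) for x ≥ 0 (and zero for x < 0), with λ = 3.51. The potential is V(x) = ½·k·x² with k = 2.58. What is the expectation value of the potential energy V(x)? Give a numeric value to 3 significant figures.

⟨V⟩ = ∫ V(x)·|φ|² dx / ∫|φ|² dx.
Every integrand reduces to terms xʲ·e^(−2λx) on [0, ∞); use ∫₀^∞ xʲ·e^(−2λx) dx = j!/(2λ)^(j+1).
State is unnormalized: ∫|φ|² dx = 0.14245, and ∫φ*·V(x)·φ dx = 0.0074578, so ⟨V⟩ = 0.0074578 / 0.14245.
⟨V⟩ = 0.052353.

0.0524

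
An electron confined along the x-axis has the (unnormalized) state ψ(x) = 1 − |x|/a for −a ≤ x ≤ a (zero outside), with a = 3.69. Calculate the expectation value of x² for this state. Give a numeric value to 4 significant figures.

⟨x²⟩ = ∫ x²·|ψ|² dx / ∫|ψ|² dx (integrals over the domain).
ψ is even, so ∫ over [−a, a] = 2∫₀ᵃ with ψ = 1 − x/a there: ∫₀ᵃ (1 − x/a)² dx = a/3, ∫₀ᵃ x²(1 − x/a)² dx = a³/30, ∫₀ᵃ x⁴(1 − x/a)² dx = a⁵/105.
State is unnormalized: ∫|ψ|² dx = 2.4600, and ∫ψ*·x²·ψ dx = 3.3496, so ⟨x²⟩ = 3.3496 / 2.4600.
⟨x²⟩ = 1.3616.

1.362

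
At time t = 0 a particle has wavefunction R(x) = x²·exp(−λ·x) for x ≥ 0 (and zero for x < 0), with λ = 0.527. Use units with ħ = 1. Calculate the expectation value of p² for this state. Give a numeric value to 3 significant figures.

0.0926

p² R = −ħ² d²R/dx²; ⟨p²⟩ = −ħ² ∫ R*·R'' dx / ∫|R|² dx.
Differentiate x²·exp(−λ·x) with the product rule; every integrand then reduces to terms xʲ·e^(−2λx) on [0, ∞), with ∫₀^∞ xʲ·e^(−2λx) dx = j!/(2λ)^(j+1).
State is unnormalized: ∫|R|² dx = 18.451, and ∫R*·(−ħ² R'') dx = 1.7081, so ⟨p²⟩ = 1.7081 / 18.451.
⟨p²⟩ = 0.092576.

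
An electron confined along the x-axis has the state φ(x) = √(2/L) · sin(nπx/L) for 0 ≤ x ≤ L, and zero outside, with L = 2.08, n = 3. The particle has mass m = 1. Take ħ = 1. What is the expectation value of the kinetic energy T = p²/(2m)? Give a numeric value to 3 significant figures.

10.3

T = −(ħ²/2m) d²/dx², so ⟨T⟩ = −(ħ²/2m) ∫ φ*·φ'' dx; with m = 1.
d/dx sin(nπx/L) = (nπ/L)·cos(nπx/L) and d²/dx² sin(nπx/L) = −(nπ/L)²·sin(nπx/L); on 0 ≤ x ≤ L, ∫sin²(nπx/L) dx = L/2 and ∫sin(nπx/L)·cos(nπx/L) dx = 0.
⟨T⟩ = 10.266.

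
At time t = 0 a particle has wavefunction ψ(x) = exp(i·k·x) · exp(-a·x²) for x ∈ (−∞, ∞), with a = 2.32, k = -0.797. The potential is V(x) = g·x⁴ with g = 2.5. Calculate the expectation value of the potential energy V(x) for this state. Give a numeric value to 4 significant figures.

⟨V⟩ = ∫ V(x)·|ψ|² dx / ∫|ψ|² dx.
Gaussian moments: ∫x^(2j)·e^(−2ax²) dx = (2j−1)!!/(4a)^j · √(π/(2a)), odd powers integrate to 0; here √(π/(2a)) = 0.82284.
State is unnormalized: ∫|ψ|² dx = 0.82284, and ∫ψ*·V(x)·ψ dx = 0.071661, so ⟨V⟩ = 0.071661 / 0.82284.
⟨V⟩ = 0.087089.

0.08709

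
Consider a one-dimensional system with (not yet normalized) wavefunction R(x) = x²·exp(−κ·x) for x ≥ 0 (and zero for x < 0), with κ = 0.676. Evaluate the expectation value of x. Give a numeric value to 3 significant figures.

⟨x⟩ = ∫ x·|R|² dx / ∫|R|² dx (integrals over the domain).
Every integrand reduces to terms xʲ·e^(−2κx) on [0, ∞); use ∫₀^∞ xʲ·e^(−2κx) dx = j!/(2κ)^(j+1).
State is unnormalized: ∫|R|² dx = 5.3129, and ∫R*·x·R dx = 19.648, so ⟨x⟩ = 19.648 / 5.3129.
⟨x⟩ = 3.6982.

3.70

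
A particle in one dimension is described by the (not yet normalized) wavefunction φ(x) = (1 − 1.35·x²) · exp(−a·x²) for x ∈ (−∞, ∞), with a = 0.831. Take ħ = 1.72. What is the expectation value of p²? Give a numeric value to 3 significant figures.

10.7

p² φ = −ħ² d²φ/dx²; ⟨p²⟩ = −ħ² ∫ φ*·φ'' dx / ∫|φ|² dx.
Expand each integrand as polynomial × e^(−2ax²) and use ∫x^(2j)·e^(−2ax²) dx = (2j−1)!!/(4a)^j · √(π/(2a)), odd powers → 0; here √(π/(2a)) = 1.3749. Differentiate with the product rule, d/dx e^(−ax²) = −2ax·e^(−ax²).
State is unnormalized: ∫|φ|² dx = 0.93844, and ∫φ*·(−ħ² φ'') dx = 10.028, so ⟨p²⟩ = 10.028 / 0.93844.
⟨p²⟩ = 10.686.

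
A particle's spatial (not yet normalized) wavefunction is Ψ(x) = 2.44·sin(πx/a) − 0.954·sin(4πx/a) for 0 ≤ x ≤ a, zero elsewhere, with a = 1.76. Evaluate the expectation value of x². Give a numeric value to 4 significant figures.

⟨x²⟩ = ∫ x²·|Ψ|² dx / ∫|Ψ|² dx (integrals over the domain).
On 0 ≤ x ≤ a (j ≠ l): ∫sin²(jπx/a) dx = a/2, ∫sin(jπx/a)·sin(lπx/a) dx = 0; diagonal moments ∫x·sin²(jπx/a) dx = a²/4, ∫x²·sin²(jπx/a) dx = a³·(1/6 − 1/(4j²π²)); cross terms ∫x·sin(jπx/a)·sin(lπx/a) dx = 0 for j + l even and −4jla²/(π²(j² − l²)²) for j + l odd, ∫x²·sin(jπx/a)·sin(lπx/a) dx = (−1)^(j+l)·4jla³/(π²(j² − l²)²); higher powers the same way via product-to-sum and parts.
State is unnormalized: ∫|Ψ|² dx = 6.0401, and ∫Ψ*·x²·Ψ dx = 5.5894, so ⟨x²⟩ = 5.5894 / 6.0401.
⟨x²⟩ = 0.92539.

0.9254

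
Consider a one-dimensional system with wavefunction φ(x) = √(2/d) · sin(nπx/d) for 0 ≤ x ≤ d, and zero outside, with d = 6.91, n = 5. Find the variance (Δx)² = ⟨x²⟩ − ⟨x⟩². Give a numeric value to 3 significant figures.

Compute ⟨x⟩ and ⟨x²⟩ separately, then (Δx)² = ⟨x²⟩ − ⟨x⟩².
With sin²θ = (1 − cos2θ)/2 on 0 ≤ x ≤ d: ∫sin²(nπx/d) dx = d/2, ∫x·sin²(nπx/d) dx = d²/4, ∫x²·sin²(nπx/d) dx = d³·(1/6 − 1/(4n²π²)); higher powers xᵏ the same way, integrating xᵏ·cos(2nπx/d) by parts.
⟨x⟩ = 3.4550 and ⟨x²⟩ = 15.819.
(Δx)² = 15.819 − (3.4550)² = 3.8823.

3.88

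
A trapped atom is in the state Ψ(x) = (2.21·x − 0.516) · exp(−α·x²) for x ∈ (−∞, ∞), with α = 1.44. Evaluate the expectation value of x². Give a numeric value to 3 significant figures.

0.438

⟨x²⟩ = ∫ x²·|Ψ|² dx / ∫|Ψ|² dx (integrals over the domain).
Expand each integrand as polynomial × e^(−2αx²) and use ∫x^(2j)·e^(−2αx²) dx = (2j−1)!!/(4α)^j · √(π/(2α)), odd powers → 0; here √(π/(2α)) = 1.0444.
State is unnormalized: ∫|Ψ|² dx = 1.1637, and ∫Ψ*·x²·Ψ dx = 0.50953, so ⟨x²⟩ = 0.50953 / 1.1637.
⟨x²⟩ = 0.43786.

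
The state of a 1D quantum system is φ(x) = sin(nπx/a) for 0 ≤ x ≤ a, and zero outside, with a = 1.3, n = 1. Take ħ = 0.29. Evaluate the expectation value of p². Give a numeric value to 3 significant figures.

p² φ = −ħ² d²φ/dx²; ⟨p²⟩ = −ħ² ∫ φ*·φ'' dx / ∫|φ|² dx.
d/dx sin(nπx/a) = (nπ/a)·cos(nπx/a) and d²/dx² sin(nπx/a) = −(nπ/a)²·sin(nπx/a); on 0 ≤ x ≤ a, ∫sin²(nπx/a) dx = a/2 and ∫sin(nπx/a)·cos(nπx/a) dx = 0.
State is unnormalized: ∫|φ|² dx = 0.65000, and ∫φ*·(−ħ² φ'') dx = 0.31924, so ⟨p²⟩ = 0.31924 / 0.65000.
⟨p²⟩ = 0.49114.

0.491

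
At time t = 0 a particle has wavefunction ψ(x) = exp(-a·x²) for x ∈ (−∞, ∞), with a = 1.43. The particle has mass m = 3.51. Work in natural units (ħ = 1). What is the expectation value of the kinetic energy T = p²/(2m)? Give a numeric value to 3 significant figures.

0.204

T = −(ħ²/2m) d²/dx², so ⟨T⟩ = −(ħ²/2m) ∫ ψ*·ψ'' dx / ∫|ψ|² dx; with m = 3.51.
Gaussian moments: ∫x^(2j)·e^(−2ax²) dx = (2j−1)!!/(4a)^j · √(π/(2a)), odd powers integrate to 0; here √(π/(2a)) = 1.0481. Derivatives: d/dx e^(−ax²) = −2ax·e^(−ax²), d²/dx² e^(−ax²) = (4a²x² − 2a)·e^(−ax²).
State is unnormalized: ∫|ψ|² dx = 1.0481, and ∫ψ*·(−ħ²/2m · ψ'') dx = 0.21350, so ⟨T⟩ = 0.21350 / 1.0481.
⟨T⟩ = 0.20370.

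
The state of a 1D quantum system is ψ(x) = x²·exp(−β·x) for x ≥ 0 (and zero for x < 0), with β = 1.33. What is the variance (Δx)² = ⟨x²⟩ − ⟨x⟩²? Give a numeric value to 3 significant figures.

0.707

Compute ⟨x⟩ and ⟨x²⟩ separately, then (Δx)² = ⟨x²⟩ − ⟨x⟩².
Every integrand reduces to terms xʲ·e^(−2βx) on [0, ∞); use ∫₀^∞ xʲ·e^(−2βx) dx = j!/(2β)^(j+1).
Normalization: ∫|ψ|² dx = 0.18022.
⟨x⟩ = 1.8797 and ⟨x²⟩ = 4.2399.
(Δx)² = 4.2399 − (1.8797)² = 0.70665.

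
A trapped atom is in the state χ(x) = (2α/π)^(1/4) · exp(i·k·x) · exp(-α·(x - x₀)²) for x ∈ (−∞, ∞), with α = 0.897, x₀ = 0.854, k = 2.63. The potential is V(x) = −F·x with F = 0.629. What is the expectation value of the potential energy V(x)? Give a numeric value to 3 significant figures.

⟨V⟩ = ∫ V(x)·|χ|² dx.
Gaussian moments (u = x − x₀): ∫u^(2j)·e^(−2αu²) du = (2j−1)!!/(4α)^j · √(π/(2α)), odd powers integrate to 0; here √(π/(2α)) = 1.3233.
⟨V⟩ = -0.53717.

-0.537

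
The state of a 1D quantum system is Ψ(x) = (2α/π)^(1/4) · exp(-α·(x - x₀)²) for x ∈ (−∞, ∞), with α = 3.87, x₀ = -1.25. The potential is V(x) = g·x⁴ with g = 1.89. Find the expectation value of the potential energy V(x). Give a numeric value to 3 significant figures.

⟨V⟩ = ∫ V(x)·|Ψ|² dx.
Gaussian moments (u = x − x₀): ∫u^(2j)·e^(−2αu²) du = (2j−1)!!/(4α)^j · √(π/(2α)), odd powers integrate to 0; here √(π/(2α)) = 0.63710.
⟨V⟩ = 5.7825.

5.78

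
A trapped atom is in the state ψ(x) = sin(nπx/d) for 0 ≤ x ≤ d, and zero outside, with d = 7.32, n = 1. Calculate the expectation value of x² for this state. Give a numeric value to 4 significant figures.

15.15

⟨x²⟩ = ∫ x²·|ψ|² dx / ∫|ψ|² dx (integrals over the domain).
With sin²θ = (1 − cos2θ)/2 on 0 ≤ x ≤ d: ∫sin²(nπx/d) dx = d/2, ∫x·sin²(nπx/d) dx = d²/4, ∫x²·sin²(nπx/d) dx = d³·(1/6 − 1/(4n²π²)); higher powers xᵏ the same way, integrating xᵏ·cos(2nπx/d) by parts.
State is unnormalized: ∫|ψ|² dx = 3.6600, and ∫ψ*·x²·ψ dx = 55.435, so ⟨x²⟩ = 55.435 / 3.6600.
⟨x²⟩ = 15.146.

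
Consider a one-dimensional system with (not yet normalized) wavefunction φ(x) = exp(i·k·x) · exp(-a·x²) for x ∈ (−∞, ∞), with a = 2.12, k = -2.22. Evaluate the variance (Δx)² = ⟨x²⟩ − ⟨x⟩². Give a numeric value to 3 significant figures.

0.118

Compute ⟨x⟩ and ⟨x²⟩ separately, then (Δx)² = ⟨x²⟩ − ⟨x⟩².
Gaussian moments: ∫x^(2j)·e^(−2ax²) dx = (2j−1)!!/(4a)^j · √(π/(2a)), odd powers integrate to 0; here √(π/(2a)) = 0.86078.
Normalization: ∫|φ|² dx = 0.86078.
⟨x⟩ = 0.0000 and ⟨x²⟩ = 0.11792.
(Δx)² = 0.11792 − (0.0000)² = 0.11792.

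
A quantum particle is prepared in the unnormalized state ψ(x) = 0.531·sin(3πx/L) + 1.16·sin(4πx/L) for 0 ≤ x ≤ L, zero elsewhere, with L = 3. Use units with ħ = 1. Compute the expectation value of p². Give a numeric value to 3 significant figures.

p² ψ = −ħ² d²ψ/dx²; ⟨p²⟩ = −ħ² ∫ ψ*·ψ'' dx / ∫|ψ|² dx.
d²/dx² sin(jπx/L) = −(jπ/L)²·sin(jπx/L); on 0 ≤ x ≤ L, ∫sin²(jπx/L) dx = L/2 and ∫sin(jπx/L)·sin(lπx/L) dx = 0 for j ≠ l, so only diagonal terms survive in ∫|ψ|² and ∫ψ·ψ″; ∫ψ·ψ′ dx = [ψ²/2] between the walls = 0.
State is unnormalized: ∫|ψ|² dx = 2.4413, and ∫ψ*·(−ħ² ψ'') dx = 39.589, so ⟨p²⟩ = 39.589 / 2.4413.
⟨p²⟩ = 16.216.

16.2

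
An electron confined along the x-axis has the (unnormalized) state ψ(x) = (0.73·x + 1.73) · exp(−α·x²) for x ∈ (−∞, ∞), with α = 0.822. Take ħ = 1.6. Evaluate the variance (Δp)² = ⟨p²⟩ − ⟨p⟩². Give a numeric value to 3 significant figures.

2.32

Compute ⟨p⟩ and ⟨p²⟩ separately; (Δp)² = ⟨p²⟩ − ⟨p⟩².
Expand each integrand as polynomial × e^(−2αx²) and use ∫x^(2j)·e^(−2αx²) dx = (2j−1)!!/(4α)^j · √(π/(2α)), odd powers → 0; here √(π/(2α)) = 1.3824. Differentiate with the product rule, d/dx e^(−αx²) = −2αx·e^(−αx²).
Normalization: ∫|ψ|² dx = 4.3613.
⟨p⟩ = 0.0000 and ⟨p²⟩ = 2.3205.
(Δp)² = 2.3205 − (0.0000)² = 2.3205.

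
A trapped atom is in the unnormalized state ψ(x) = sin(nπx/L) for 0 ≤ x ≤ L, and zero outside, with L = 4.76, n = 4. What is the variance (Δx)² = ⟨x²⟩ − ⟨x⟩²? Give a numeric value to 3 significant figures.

1.82

Compute ⟨x⟩ and ⟨x²⟩ separately, then (Δx)² = ⟨x²⟩ − ⟨x⟩².
With sin²θ = (1 − cos2θ)/2 on 0 ≤ x ≤ L: ∫sin²(nπx/L) dx = L/2, ∫x·sin²(nπx/L) dx = L²/4, ∫x²·sin²(nπx/L) dx = L³·(1/6 − 1/(4n²π²)); higher powers xᵏ the same way, integrating xᵏ·cos(2nπx/L) by parts.
Normalization: ∫|ψ|² dx = 2.3800.
⟨x⟩ = 2.3800 and ⟨x²⟩ = 7.4808.
(Δx)² = 7.4808 − (2.3800)² = 1.8164.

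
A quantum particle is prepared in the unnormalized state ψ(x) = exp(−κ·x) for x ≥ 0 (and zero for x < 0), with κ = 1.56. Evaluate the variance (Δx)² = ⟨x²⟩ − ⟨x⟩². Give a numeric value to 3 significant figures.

0.103

Compute ⟨x⟩ and ⟨x²⟩ separately, then (Δx)² = ⟨x²⟩ − ⟨x⟩².
Every integrand reduces to terms xʲ·e^(−2κx) on [0, ∞); use ∫₀^∞ xʲ·e^(−2κx) dx = j!/(2κ)^(j+1).
Normalization: ∫|ψ|² dx = 0.32051.
⟨x⟩ = 0.32051 and ⟨x²⟩ = 0.20546.
(Δx)² = 0.20546 − (0.32051)² = 0.10273.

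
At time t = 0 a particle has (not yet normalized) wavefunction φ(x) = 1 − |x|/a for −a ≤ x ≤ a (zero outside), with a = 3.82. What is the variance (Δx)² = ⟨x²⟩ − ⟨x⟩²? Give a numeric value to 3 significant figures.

Compute ⟨x⟩ and ⟨x²⟩ separately, then (Δx)² = ⟨x²⟩ − ⟨x⟩².
φ is even, so ∫ over [−a, a] = 2∫₀ᵃ with φ = 1 − x/a there: ∫₀ᵃ (1 − x/a)² dx = a/3, ∫₀ᵃ x²(1 − x/a)² dx = a³/30, ∫₀ᵃ x⁴(1 − x/a)² dx = a⁵/105.
Normalization: ∫|φ|² dx = 2.5467.
⟨x⟩ = 0.0000 and ⟨x²⟩ = 1.4592.
(Δx)² = 1.4592 − (0.0000)² = 1.4592.

1.46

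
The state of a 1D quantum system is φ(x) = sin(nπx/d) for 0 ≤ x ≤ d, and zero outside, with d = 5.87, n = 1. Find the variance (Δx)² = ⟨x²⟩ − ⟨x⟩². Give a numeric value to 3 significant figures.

1.13

Compute ⟨x⟩ and ⟨x²⟩ separately, then (Δx)² = ⟨x²⟩ − ⟨x⟩².
With sin²θ = (1 − cos2θ)/2 on 0 ≤ x ≤ d: ∫sin²(nπx/d) dx = d/2, ∫x·sin²(nπx/d) dx = d²/4, ∫x²·sin²(nπx/d) dx = d³·(1/6 − 1/(4n²π²)); higher powers xᵏ the same way, integrating xᵏ·cos(2nπx/d) by parts.
Normalization: ∫|φ|² dx = 2.9350.
⟨x⟩ = 2.9350 and ⟨x²⟩ = 9.7400.
(Δx)² = 9.7400 − (2.9350)² = 1.1258.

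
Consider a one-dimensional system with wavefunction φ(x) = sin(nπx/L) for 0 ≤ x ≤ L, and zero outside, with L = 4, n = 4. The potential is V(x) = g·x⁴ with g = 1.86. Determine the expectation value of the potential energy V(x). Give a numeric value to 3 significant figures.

⟨V⟩ = ∫ V(x)·|φ|² dx / ∫|φ|² dx.
With sin²θ = (1 − cos2θ)/2 on 0 ≤ x ≤ L: ∫sin²(nπx/L) dx = L/2, ∫x·sin²(nπx/L) dx = L²/4, ∫x²·sin²(nπx/L) dx = L³·(1/6 − 1/(4n²π²)); higher powers xᵏ the same way, integrating xᵏ·cos(2nπx/L) by parts.
State is unnormalized: ∫|φ|² dx = 2.0000, and ∫φ*·V(x)·φ dx = 184.49, so ⟨V⟩ = 184.49 / 2.0000.
⟨V⟩ = 92.245.

92.2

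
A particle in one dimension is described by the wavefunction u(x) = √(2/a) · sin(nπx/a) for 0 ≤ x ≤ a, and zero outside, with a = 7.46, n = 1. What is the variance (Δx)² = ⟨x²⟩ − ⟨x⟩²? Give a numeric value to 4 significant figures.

1.818

Compute ⟨x⟩ and ⟨x²⟩ separately, then (Δx)² = ⟨x²⟩ − ⟨x⟩².
With sin²θ = (1 − cos2θ)/2 on 0 ≤ x ≤ a: ∫sin²(nπx/a) dx = a/2, ∫x·sin²(nπx/a) dx = a²/4, ∫x²·sin²(nπx/a) dx = a³·(1/6 − 1/(4n²π²)); higher powers xᵏ the same way, integrating xᵏ·cos(2nπx/a) by parts.
⟨x⟩ = 3.7300 and ⟨x²⟩ = 15.731.
(Δx)² = 15.731 − (3.7300)² = 1.8183.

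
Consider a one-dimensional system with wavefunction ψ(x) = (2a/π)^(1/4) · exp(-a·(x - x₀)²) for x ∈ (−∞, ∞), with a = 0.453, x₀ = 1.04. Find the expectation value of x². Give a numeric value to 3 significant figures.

⟨x²⟩ = ∫ x²·|ψ|² dx (integrals over the domain).
Gaussian moments (u = x − x₀): ∫u^(2j)·e^(−2au²) du = (2j−1)!!/(4a)^j · √(π/(2a)), odd powers integrate to 0; here √(π/(2a)) = 1.8621.
⟨x²⟩ = 1.6335.

1.63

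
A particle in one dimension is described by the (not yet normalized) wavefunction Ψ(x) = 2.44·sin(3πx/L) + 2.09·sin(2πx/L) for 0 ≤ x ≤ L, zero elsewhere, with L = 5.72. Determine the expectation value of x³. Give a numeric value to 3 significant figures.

13.2

⟨x³⟩ = ∫ x³·|Ψ|² dx / ∫|Ψ|² dx (integrals over the domain).
On 0 ≤ x ≤ L (j ≠ l): ∫sin²(jπx/L) dx = L/2, ∫sin(jπx/L)·sin(lπx/L) dx = 0; diagonal moments ∫x·sin²(jπx/L) dx = L²/4, ∫x²·sin²(jπx/L) dx = L³·(1/6 − 1/(4j²π²)); cross terms ∫x·sin(jπx/L)·sin(lπx/L) dx = 0 for j + l even and −4jlL²/(π²(j² − l²)²) for j + l odd, ∫x²·sin(jπx/L)·sin(lπx/L) dx = (−1)^(j+l)·4jlL³/(π²(j² − l²)²); higher powers the same way via product-to-sum and parts.
State is unnormalized: ∫|Ψ|² dx = 29.520, and ∫Ψ*·x³·Ψ dx = 388.29, so ⟨x³⟩ = 388.29 / 29.520.
⟨x³⟩ = 13.153.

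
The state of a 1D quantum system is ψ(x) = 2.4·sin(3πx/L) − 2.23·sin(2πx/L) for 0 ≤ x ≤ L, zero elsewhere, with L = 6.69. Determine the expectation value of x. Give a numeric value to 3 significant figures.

⟨x⟩ = ∫ x·|ψ|² dx / ∫|ψ|² dx (integrals over the domain).
On 0 ≤ x ≤ L (j ≠ l): ∫sin²(jπx/L) dx = L/2, ∫sin(jπx/L)·sin(lπx/L) dx = 0; diagonal moments ∫x·sin²(jπx/L) dx = L²/4, ∫x²·sin²(jπx/L) dx = L³·(1/6 − 1/(4j²π²)); cross terms ∫x·sin(jπx/L)·sin(lπx/L) dx = 0 for j + l even and −4jlL²/(π²(j² − l²)²) for j + l odd, ∫x²·sin(jπx/L)·sin(lπx/L) dx = (−1)^(j+l)·4jlL³/(π²(j² − l²)²); higher powers the same way via product-to-sum and parts.
State is unnormalized: ∫|ψ|² dx = 35.902, and ∫ψ*·x·ψ dx = 166.69, so ⟨x⟩ = 166.69 / 35.902.
⟨x⟩ = 4.6429.

4.64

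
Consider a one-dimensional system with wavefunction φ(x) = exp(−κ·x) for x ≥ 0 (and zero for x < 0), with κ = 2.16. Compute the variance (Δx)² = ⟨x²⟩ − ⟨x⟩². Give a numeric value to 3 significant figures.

Compute ⟨x⟩ and ⟨x²⟩ separately, then (Δx)² = ⟨x²⟩ − ⟨x⟩².
Every integrand reduces to terms xʲ·e^(−2κx) on [0, ∞); use ∫₀^∞ xʲ·e^(−2κx) dx = j!/(2κ)^(j+1).
Normalization: ∫|φ|² dx = 0.23148.
⟨x⟩ = 0.23148 and ⟨x²⟩ = 0.10717.
(Δx)² = 0.10717 − (0.23148)² = 0.053584.

0.0536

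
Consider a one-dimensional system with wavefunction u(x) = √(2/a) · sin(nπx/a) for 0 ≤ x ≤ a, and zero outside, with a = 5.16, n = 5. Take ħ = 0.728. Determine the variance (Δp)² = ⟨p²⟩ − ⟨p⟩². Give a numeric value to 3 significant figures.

4.91

Compute ⟨p⟩ and ⟨p²⟩ separately; (Δp)² = ⟨p²⟩ − ⟨p⟩².
d/dx sin(nπx/a) = (nπ/a)·cos(nπx/a) and d²/dx² sin(nπx/a) = −(nπ/a)²·sin(nπx/a); on 0 ≤ x ≤ a, ∫sin²(nπx/a) dx = a/2 and ∫sin(nπx/a)·cos(nπx/a) dx = 0.
⟨p⟩ = 0.0000 and ⟨p²⟩ = 4.9114.
(Δp)² = 4.9114 − (0.0000)² = 4.9114.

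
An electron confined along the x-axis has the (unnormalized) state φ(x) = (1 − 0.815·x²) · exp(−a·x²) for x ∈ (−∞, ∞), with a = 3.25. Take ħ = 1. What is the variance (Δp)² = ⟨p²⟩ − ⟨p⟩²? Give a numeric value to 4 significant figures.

Compute ⟨p⟩ and ⟨p²⟩ separately; (Δp)² = ⟨p²⟩ − ⟨p⟩².
Expand each integrand as polynomial × e^(−2ax²) and use ∫x^(2j)·e^(−2ax²) dx = (2j−1)!!/(4a)^j · √(π/(2a)), odd powers → 0; here √(π/(2a)) = 0.69521. Differentiate with the product rule, d/dx e^(−ax²) = −2ax·e^(−ax²).
Normalization: ∫|φ|² dx = 0.61624.
⟨p⟩ = 0.0000 and ⟨p²⟩ = 4.2271.
(Δp)² = 4.2271 − (0.0000)² = 4.2271.

4.227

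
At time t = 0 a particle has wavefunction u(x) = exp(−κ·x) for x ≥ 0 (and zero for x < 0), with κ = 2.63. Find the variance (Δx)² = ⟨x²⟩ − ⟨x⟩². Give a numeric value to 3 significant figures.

Compute ⟨x⟩ and ⟨x²⟩ separately, then (Δx)² = ⟨x²⟩ − ⟨x⟩².
Every integrand reduces to terms xʲ·e^(−2κx) on [0, ∞); use ∫₀^∞ xʲ·e^(−2κx) dx = j!/(2κ)^(j+1).
Normalization: ∫|u|² dx = 0.19011.
⟨x⟩ = 0.19011 and ⟨x²⟩ = 0.072287.
(Δx)² = 0.072287 − (0.19011)² = 0.036143.

0.0361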